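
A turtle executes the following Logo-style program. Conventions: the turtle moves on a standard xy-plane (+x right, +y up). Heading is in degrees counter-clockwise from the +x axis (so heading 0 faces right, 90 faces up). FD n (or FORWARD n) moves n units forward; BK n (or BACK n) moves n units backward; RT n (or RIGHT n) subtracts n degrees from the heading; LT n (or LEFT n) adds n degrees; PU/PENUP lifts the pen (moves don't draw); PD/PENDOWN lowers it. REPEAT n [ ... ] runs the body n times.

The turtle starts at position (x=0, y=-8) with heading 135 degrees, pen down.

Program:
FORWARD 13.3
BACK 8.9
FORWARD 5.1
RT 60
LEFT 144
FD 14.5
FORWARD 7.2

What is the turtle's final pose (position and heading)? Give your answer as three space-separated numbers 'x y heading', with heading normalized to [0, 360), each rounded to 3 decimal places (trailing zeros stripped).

Answer: -23.582 -14.939 219

Derivation:
Executing turtle program step by step:
Start: pos=(0,-8), heading=135, pen down
FD 13.3: (0,-8) -> (-9.405,1.405) [heading=135, draw]
BK 8.9: (-9.405,1.405) -> (-3.111,-4.889) [heading=135, draw]
FD 5.1: (-3.111,-4.889) -> (-6.718,-1.282) [heading=135, draw]
RT 60: heading 135 -> 75
LT 144: heading 75 -> 219
FD 14.5: (-6.718,-1.282) -> (-17.986,-10.408) [heading=219, draw]
FD 7.2: (-17.986,-10.408) -> (-23.582,-14.939) [heading=219, draw]
Final: pos=(-23.582,-14.939), heading=219, 5 segment(s) drawn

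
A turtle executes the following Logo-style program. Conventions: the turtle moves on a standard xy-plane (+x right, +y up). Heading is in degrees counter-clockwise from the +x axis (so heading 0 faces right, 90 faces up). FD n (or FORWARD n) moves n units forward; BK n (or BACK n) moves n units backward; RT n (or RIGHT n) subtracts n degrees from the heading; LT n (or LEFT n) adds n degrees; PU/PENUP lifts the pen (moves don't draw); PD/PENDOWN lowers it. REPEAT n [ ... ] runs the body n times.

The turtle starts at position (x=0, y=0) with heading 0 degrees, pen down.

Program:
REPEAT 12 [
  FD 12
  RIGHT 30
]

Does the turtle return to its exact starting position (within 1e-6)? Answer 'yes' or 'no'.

Executing turtle program step by step:
Start: pos=(0,0), heading=0, pen down
REPEAT 12 [
  -- iteration 1/12 --
  FD 12: (0,0) -> (12,0) [heading=0, draw]
  RT 30: heading 0 -> 330
  -- iteration 2/12 --
  FD 12: (12,0) -> (22.392,-6) [heading=330, draw]
  RT 30: heading 330 -> 300
  -- iteration 3/12 --
  FD 12: (22.392,-6) -> (28.392,-16.392) [heading=300, draw]
  RT 30: heading 300 -> 270
  -- iteration 4/12 --
  FD 12: (28.392,-16.392) -> (28.392,-28.392) [heading=270, draw]
  RT 30: heading 270 -> 240
  -- iteration 5/12 --
  FD 12: (28.392,-28.392) -> (22.392,-38.785) [heading=240, draw]
  RT 30: heading 240 -> 210
  -- iteration 6/12 --
  FD 12: (22.392,-38.785) -> (12,-44.785) [heading=210, draw]
  RT 30: heading 210 -> 180
  -- iteration 7/12 --
  FD 12: (12,-44.785) -> (0,-44.785) [heading=180, draw]
  RT 30: heading 180 -> 150
  -- iteration 8/12 --
  FD 12: (0,-44.785) -> (-10.392,-38.785) [heading=150, draw]
  RT 30: heading 150 -> 120
  -- iteration 9/12 --
  FD 12: (-10.392,-38.785) -> (-16.392,-28.392) [heading=120, draw]
  RT 30: heading 120 -> 90
  -- iteration 10/12 --
  FD 12: (-16.392,-28.392) -> (-16.392,-16.392) [heading=90, draw]
  RT 30: heading 90 -> 60
  -- iteration 11/12 --
  FD 12: (-16.392,-16.392) -> (-10.392,-6) [heading=60, draw]
  RT 30: heading 60 -> 30
  -- iteration 12/12 --
  FD 12: (-10.392,-6) -> (0,0) [heading=30, draw]
  RT 30: heading 30 -> 0
]
Final: pos=(0,0), heading=0, 12 segment(s) drawn

Start position: (0, 0)
Final position: (0, 0)
Distance = 0; < 1e-6 -> CLOSED

Answer: yes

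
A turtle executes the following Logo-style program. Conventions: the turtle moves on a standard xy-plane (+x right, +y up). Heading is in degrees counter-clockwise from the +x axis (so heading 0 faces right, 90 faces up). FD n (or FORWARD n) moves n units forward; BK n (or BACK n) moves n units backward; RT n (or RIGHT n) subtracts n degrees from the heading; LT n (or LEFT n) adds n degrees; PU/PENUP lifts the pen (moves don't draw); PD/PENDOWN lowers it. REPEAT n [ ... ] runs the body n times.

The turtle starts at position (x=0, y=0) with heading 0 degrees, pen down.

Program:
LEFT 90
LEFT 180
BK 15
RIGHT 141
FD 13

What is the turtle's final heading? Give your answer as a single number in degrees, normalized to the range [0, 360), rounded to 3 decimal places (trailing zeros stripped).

Executing turtle program step by step:
Start: pos=(0,0), heading=0, pen down
LT 90: heading 0 -> 90
LT 180: heading 90 -> 270
BK 15: (0,0) -> (0,15) [heading=270, draw]
RT 141: heading 270 -> 129
FD 13: (0,15) -> (-8.181,25.103) [heading=129, draw]
Final: pos=(-8.181,25.103), heading=129, 2 segment(s) drawn

Answer: 129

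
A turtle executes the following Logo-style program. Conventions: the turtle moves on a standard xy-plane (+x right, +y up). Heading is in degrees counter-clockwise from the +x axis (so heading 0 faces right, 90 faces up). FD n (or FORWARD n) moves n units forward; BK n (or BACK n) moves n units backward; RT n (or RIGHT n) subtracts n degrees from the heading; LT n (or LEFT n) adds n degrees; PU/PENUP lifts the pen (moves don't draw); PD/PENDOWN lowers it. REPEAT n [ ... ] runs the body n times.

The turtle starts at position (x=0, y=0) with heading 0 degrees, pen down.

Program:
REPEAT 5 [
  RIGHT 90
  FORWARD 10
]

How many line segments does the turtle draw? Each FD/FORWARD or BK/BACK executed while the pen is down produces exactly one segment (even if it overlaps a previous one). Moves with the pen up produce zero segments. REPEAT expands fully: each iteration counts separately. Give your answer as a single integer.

Executing turtle program step by step:
Start: pos=(0,0), heading=0, pen down
REPEAT 5 [
  -- iteration 1/5 --
  RT 90: heading 0 -> 270
  FD 10: (0,0) -> (0,-10) [heading=270, draw]
  -- iteration 2/5 --
  RT 90: heading 270 -> 180
  FD 10: (0,-10) -> (-10,-10) [heading=180, draw]
  -- iteration 3/5 --
  RT 90: heading 180 -> 90
  FD 10: (-10,-10) -> (-10,0) [heading=90, draw]
  -- iteration 4/5 --
  RT 90: heading 90 -> 0
  FD 10: (-10,0) -> (0,0) [heading=0, draw]
  -- iteration 5/5 --
  RT 90: heading 0 -> 270
  FD 10: (0,0) -> (0,-10) [heading=270, draw]
]
Final: pos=(0,-10), heading=270, 5 segment(s) drawn
Segments drawn: 5

Answer: 5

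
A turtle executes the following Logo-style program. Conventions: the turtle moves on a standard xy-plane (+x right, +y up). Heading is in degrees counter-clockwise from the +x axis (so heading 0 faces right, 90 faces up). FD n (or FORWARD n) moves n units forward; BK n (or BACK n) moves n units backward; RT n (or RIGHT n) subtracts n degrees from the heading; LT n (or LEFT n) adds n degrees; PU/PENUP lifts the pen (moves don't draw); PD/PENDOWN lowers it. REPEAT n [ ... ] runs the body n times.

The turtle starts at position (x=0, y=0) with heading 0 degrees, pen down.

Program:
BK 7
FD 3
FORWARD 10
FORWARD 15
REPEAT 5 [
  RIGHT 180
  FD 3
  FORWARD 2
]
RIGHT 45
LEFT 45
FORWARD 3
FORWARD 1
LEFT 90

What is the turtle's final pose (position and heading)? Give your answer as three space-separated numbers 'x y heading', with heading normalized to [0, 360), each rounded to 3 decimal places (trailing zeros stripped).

Executing turtle program step by step:
Start: pos=(0,0), heading=0, pen down
BK 7: (0,0) -> (-7,0) [heading=0, draw]
FD 3: (-7,0) -> (-4,0) [heading=0, draw]
FD 10: (-4,0) -> (6,0) [heading=0, draw]
FD 15: (6,0) -> (21,0) [heading=0, draw]
REPEAT 5 [
  -- iteration 1/5 --
  RT 180: heading 0 -> 180
  FD 3: (21,0) -> (18,0) [heading=180, draw]
  FD 2: (18,0) -> (16,0) [heading=180, draw]
  -- iteration 2/5 --
  RT 180: heading 180 -> 0
  FD 3: (16,0) -> (19,0) [heading=0, draw]
  FD 2: (19,0) -> (21,0) [heading=0, draw]
  -- iteration 3/5 --
  RT 180: heading 0 -> 180
  FD 3: (21,0) -> (18,0) [heading=180, draw]
  FD 2: (18,0) -> (16,0) [heading=180, draw]
  -- iteration 4/5 --
  RT 180: heading 180 -> 0
  FD 3: (16,0) -> (19,0) [heading=0, draw]
  FD 2: (19,0) -> (21,0) [heading=0, draw]
  -- iteration 5/5 --
  RT 180: heading 0 -> 180
  FD 3: (21,0) -> (18,0) [heading=180, draw]
  FD 2: (18,0) -> (16,0) [heading=180, draw]
]
RT 45: heading 180 -> 135
LT 45: heading 135 -> 180
FD 3: (16,0) -> (13,0) [heading=180, draw]
FD 1: (13,0) -> (12,0) [heading=180, draw]
LT 90: heading 180 -> 270
Final: pos=(12,0), heading=270, 16 segment(s) drawn

Answer: 12 0 270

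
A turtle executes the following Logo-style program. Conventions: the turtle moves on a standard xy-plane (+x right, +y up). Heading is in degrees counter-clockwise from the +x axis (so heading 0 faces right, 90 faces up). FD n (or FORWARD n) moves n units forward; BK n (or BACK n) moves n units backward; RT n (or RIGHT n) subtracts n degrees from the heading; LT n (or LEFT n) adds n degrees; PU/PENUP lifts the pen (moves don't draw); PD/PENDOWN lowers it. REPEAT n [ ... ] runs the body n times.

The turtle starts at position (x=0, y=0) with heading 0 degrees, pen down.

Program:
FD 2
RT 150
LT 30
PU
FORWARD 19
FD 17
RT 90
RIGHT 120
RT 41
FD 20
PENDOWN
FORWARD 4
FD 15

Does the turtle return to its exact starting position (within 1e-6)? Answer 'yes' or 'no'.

Answer: no

Derivation:
Executing turtle program step by step:
Start: pos=(0,0), heading=0, pen down
FD 2: (0,0) -> (2,0) [heading=0, draw]
RT 150: heading 0 -> 210
LT 30: heading 210 -> 240
PU: pen up
FD 19: (2,0) -> (-7.5,-16.454) [heading=240, move]
FD 17: (-7.5,-16.454) -> (-16,-31.177) [heading=240, move]
RT 90: heading 240 -> 150
RT 120: heading 150 -> 30
RT 41: heading 30 -> 349
FD 20: (-16,-31.177) -> (3.633,-34.993) [heading=349, move]
PD: pen down
FD 4: (3.633,-34.993) -> (7.559,-35.756) [heading=349, draw]
FD 15: (7.559,-35.756) -> (22.283,-38.618) [heading=349, draw]
Final: pos=(22.283,-38.618), heading=349, 3 segment(s) drawn

Start position: (0, 0)
Final position: (22.283, -38.618)
Distance = 44.586; >= 1e-6 -> NOT closed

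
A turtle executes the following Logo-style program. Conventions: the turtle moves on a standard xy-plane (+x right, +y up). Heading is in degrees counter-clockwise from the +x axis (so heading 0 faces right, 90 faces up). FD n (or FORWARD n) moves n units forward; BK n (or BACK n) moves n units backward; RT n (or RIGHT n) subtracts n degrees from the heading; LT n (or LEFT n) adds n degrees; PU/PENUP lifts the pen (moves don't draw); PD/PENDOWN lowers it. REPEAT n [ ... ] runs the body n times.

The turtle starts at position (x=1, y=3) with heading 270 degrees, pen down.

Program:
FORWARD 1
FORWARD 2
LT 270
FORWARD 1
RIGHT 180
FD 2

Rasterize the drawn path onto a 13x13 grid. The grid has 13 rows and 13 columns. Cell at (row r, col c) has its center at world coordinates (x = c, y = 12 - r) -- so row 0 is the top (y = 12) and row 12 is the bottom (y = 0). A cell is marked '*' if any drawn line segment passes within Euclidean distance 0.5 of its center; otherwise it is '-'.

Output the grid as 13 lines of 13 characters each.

Answer: -------------
-------------
-------------
-------------
-------------
-------------
-------------
-------------
-------------
-*-----------
-*-----------
-*-----------
***----------

Derivation:
Segment 0: (1,3) -> (1,2)
Segment 1: (1,2) -> (1,0)
Segment 2: (1,0) -> (-0,0)
Segment 3: (-0,0) -> (2,-0)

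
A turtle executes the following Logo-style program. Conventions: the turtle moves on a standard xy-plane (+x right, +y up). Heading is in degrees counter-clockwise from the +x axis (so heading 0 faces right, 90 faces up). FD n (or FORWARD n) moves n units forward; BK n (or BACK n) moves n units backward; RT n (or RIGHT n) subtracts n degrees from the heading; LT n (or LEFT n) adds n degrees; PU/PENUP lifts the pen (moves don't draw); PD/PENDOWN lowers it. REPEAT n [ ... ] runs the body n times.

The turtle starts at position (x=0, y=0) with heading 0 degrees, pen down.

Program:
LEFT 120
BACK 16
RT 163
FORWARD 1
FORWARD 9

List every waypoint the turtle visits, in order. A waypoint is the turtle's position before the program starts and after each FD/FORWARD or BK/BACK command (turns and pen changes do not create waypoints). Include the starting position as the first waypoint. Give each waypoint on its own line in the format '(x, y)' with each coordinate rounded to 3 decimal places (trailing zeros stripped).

Executing turtle program step by step:
Start: pos=(0,0), heading=0, pen down
LT 120: heading 0 -> 120
BK 16: (0,0) -> (8,-13.856) [heading=120, draw]
RT 163: heading 120 -> 317
FD 1: (8,-13.856) -> (8.731,-14.538) [heading=317, draw]
FD 9: (8.731,-14.538) -> (15.314,-20.676) [heading=317, draw]
Final: pos=(15.314,-20.676), heading=317, 3 segment(s) drawn
Waypoints (4 total):
(0, 0)
(8, -13.856)
(8.731, -14.538)
(15.314, -20.676)

Answer: (0, 0)
(8, -13.856)
(8.731, -14.538)
(15.314, -20.676)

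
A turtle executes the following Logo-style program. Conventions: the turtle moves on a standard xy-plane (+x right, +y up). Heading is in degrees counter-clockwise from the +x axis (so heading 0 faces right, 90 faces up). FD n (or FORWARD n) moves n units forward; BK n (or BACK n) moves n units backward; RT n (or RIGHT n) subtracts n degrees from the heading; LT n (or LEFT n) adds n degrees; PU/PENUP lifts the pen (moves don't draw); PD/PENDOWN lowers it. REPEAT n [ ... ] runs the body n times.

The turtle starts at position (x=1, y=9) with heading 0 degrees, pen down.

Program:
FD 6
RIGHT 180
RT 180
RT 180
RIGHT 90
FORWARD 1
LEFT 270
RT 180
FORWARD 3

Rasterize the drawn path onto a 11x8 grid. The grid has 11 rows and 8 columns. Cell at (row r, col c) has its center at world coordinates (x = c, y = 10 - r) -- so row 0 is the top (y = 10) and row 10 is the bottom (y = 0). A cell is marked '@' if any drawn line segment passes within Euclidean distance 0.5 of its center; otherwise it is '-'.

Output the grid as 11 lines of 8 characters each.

Segment 0: (1,9) -> (7,9)
Segment 1: (7,9) -> (7,10)
Segment 2: (7,10) -> (4,10)

Answer: ----@@@@
-@@@@@@@
--------
--------
--------
--------
--------
--------
--------
--------
--------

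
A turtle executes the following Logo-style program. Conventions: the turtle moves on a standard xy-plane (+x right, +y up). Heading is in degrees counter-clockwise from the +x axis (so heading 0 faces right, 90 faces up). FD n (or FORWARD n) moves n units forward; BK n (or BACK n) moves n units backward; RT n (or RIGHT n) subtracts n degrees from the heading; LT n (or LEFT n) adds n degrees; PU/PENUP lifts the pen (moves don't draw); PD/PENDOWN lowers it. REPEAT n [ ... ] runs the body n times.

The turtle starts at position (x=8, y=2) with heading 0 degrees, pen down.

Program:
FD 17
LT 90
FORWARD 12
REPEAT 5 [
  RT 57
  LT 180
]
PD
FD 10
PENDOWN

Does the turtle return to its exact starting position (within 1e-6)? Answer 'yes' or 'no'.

Executing turtle program step by step:
Start: pos=(8,2), heading=0, pen down
FD 17: (8,2) -> (25,2) [heading=0, draw]
LT 90: heading 0 -> 90
FD 12: (25,2) -> (25,14) [heading=90, draw]
REPEAT 5 [
  -- iteration 1/5 --
  RT 57: heading 90 -> 33
  LT 180: heading 33 -> 213
  -- iteration 2/5 --
  RT 57: heading 213 -> 156
  LT 180: heading 156 -> 336
  -- iteration 3/5 --
  RT 57: heading 336 -> 279
  LT 180: heading 279 -> 99
  -- iteration 4/5 --
  RT 57: heading 99 -> 42
  LT 180: heading 42 -> 222
  -- iteration 5/5 --
  RT 57: heading 222 -> 165
  LT 180: heading 165 -> 345
]
PD: pen down
FD 10: (25,14) -> (34.659,11.412) [heading=345, draw]
PD: pen down
Final: pos=(34.659,11.412), heading=345, 3 segment(s) drawn

Start position: (8, 2)
Final position: (34.659, 11.412)
Distance = 28.272; >= 1e-6 -> NOT closed

Answer: no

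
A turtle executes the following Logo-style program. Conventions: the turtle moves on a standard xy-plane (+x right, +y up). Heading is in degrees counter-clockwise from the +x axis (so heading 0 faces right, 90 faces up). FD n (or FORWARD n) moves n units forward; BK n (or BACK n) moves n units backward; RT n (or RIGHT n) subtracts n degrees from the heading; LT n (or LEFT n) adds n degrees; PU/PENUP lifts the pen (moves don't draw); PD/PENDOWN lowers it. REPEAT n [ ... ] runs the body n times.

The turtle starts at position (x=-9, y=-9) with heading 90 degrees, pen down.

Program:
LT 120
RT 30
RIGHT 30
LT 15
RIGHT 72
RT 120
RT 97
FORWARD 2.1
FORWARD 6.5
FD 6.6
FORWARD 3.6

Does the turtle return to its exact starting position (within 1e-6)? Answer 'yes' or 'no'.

Answer: no

Derivation:
Executing turtle program step by step:
Start: pos=(-9,-9), heading=90, pen down
LT 120: heading 90 -> 210
RT 30: heading 210 -> 180
RT 30: heading 180 -> 150
LT 15: heading 150 -> 165
RT 72: heading 165 -> 93
RT 120: heading 93 -> 333
RT 97: heading 333 -> 236
FD 2.1: (-9,-9) -> (-10.174,-10.741) [heading=236, draw]
FD 6.5: (-10.174,-10.741) -> (-13.809,-16.13) [heading=236, draw]
FD 6.6: (-13.809,-16.13) -> (-17.5,-21.601) [heading=236, draw]
FD 3.6: (-17.5,-21.601) -> (-19.513,-24.586) [heading=236, draw]
Final: pos=(-19.513,-24.586), heading=236, 4 segment(s) drawn

Start position: (-9, -9)
Final position: (-19.513, -24.586)
Distance = 18.8; >= 1e-6 -> NOT closed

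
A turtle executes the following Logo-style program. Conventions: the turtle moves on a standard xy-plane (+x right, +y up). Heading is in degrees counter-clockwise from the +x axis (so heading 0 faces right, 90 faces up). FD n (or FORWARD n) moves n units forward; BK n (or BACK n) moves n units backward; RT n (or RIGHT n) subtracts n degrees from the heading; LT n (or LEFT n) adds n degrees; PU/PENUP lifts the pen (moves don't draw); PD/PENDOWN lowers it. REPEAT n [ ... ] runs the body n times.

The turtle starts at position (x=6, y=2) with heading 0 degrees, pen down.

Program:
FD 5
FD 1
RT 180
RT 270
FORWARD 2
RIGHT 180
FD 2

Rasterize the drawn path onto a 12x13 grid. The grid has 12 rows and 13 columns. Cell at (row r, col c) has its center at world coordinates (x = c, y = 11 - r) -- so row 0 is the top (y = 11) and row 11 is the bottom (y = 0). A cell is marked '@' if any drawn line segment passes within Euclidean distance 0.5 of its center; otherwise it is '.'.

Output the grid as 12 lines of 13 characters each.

Segment 0: (6,2) -> (11,2)
Segment 1: (11,2) -> (12,2)
Segment 2: (12,2) -> (12,0)
Segment 3: (12,0) -> (12,2)

Answer: .............
.............
.............
.............
.............
.............
.............
.............
.............
......@@@@@@@
............@
............@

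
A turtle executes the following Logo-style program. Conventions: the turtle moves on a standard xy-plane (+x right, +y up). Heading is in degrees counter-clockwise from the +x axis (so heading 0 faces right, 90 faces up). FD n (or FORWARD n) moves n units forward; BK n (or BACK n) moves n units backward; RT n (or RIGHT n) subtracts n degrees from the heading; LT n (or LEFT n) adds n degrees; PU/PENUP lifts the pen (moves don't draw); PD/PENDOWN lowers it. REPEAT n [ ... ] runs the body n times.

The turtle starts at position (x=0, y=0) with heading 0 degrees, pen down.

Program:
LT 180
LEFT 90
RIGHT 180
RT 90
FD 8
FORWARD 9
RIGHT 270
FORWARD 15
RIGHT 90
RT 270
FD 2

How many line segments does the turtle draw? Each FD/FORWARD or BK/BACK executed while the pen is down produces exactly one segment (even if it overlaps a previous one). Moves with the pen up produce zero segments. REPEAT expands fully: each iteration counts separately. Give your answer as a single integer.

Executing turtle program step by step:
Start: pos=(0,0), heading=0, pen down
LT 180: heading 0 -> 180
LT 90: heading 180 -> 270
RT 180: heading 270 -> 90
RT 90: heading 90 -> 0
FD 8: (0,0) -> (8,0) [heading=0, draw]
FD 9: (8,0) -> (17,0) [heading=0, draw]
RT 270: heading 0 -> 90
FD 15: (17,0) -> (17,15) [heading=90, draw]
RT 90: heading 90 -> 0
RT 270: heading 0 -> 90
FD 2: (17,15) -> (17,17) [heading=90, draw]
Final: pos=(17,17), heading=90, 4 segment(s) drawn
Segments drawn: 4

Answer: 4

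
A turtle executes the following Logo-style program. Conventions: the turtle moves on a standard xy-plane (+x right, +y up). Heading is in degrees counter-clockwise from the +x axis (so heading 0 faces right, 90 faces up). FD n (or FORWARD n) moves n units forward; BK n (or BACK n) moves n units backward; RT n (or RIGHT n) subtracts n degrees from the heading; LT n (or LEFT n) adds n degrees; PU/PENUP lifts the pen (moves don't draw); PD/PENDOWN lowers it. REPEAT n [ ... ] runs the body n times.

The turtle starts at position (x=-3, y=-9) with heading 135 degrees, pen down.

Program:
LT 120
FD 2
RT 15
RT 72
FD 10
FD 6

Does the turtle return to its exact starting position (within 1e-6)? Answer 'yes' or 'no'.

Executing turtle program step by step:
Start: pos=(-3,-9), heading=135, pen down
LT 120: heading 135 -> 255
FD 2: (-3,-9) -> (-3.518,-10.932) [heading=255, draw]
RT 15: heading 255 -> 240
RT 72: heading 240 -> 168
FD 10: (-3.518,-10.932) -> (-13.299,-8.853) [heading=168, draw]
FD 6: (-13.299,-8.853) -> (-19.168,-7.605) [heading=168, draw]
Final: pos=(-19.168,-7.605), heading=168, 3 segment(s) drawn

Start position: (-3, -9)
Final position: (-19.168, -7.605)
Distance = 16.228; >= 1e-6 -> NOT closed

Answer: no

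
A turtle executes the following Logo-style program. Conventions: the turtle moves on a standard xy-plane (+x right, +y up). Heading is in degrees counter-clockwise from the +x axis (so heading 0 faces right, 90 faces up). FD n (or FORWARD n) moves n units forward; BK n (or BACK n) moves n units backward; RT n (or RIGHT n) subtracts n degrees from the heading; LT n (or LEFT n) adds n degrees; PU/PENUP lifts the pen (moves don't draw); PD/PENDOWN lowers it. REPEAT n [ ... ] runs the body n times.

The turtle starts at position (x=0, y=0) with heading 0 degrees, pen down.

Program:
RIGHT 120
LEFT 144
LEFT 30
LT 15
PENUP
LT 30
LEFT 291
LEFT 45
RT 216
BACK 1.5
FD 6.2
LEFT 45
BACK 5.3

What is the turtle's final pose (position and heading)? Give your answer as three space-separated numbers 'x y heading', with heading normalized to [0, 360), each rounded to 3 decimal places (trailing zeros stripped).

Answer: -3.099 2.313 264

Derivation:
Executing turtle program step by step:
Start: pos=(0,0), heading=0, pen down
RT 120: heading 0 -> 240
LT 144: heading 240 -> 24
LT 30: heading 24 -> 54
LT 15: heading 54 -> 69
PU: pen up
LT 30: heading 69 -> 99
LT 291: heading 99 -> 30
LT 45: heading 30 -> 75
RT 216: heading 75 -> 219
BK 1.5: (0,0) -> (1.166,0.944) [heading=219, move]
FD 6.2: (1.166,0.944) -> (-3.653,-2.958) [heading=219, move]
LT 45: heading 219 -> 264
BK 5.3: (-3.653,-2.958) -> (-3.099,2.313) [heading=264, move]
Final: pos=(-3.099,2.313), heading=264, 0 segment(s) drawn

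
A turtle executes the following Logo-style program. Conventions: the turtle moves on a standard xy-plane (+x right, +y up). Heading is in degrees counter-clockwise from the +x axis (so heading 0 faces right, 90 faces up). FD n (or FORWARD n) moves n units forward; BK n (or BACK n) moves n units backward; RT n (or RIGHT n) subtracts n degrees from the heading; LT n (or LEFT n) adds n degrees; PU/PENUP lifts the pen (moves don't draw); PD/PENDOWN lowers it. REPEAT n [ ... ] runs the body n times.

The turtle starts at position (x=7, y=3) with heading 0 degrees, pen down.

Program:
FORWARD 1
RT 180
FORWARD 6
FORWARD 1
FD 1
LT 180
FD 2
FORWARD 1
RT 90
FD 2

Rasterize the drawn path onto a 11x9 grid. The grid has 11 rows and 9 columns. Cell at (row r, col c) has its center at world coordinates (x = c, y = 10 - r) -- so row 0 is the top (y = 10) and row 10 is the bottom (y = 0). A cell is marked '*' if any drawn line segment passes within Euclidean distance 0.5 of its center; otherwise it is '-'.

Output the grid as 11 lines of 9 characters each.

Segment 0: (7,3) -> (8,3)
Segment 1: (8,3) -> (2,3)
Segment 2: (2,3) -> (1,3)
Segment 3: (1,3) -> (0,3)
Segment 4: (0,3) -> (2,3)
Segment 5: (2,3) -> (3,3)
Segment 6: (3,3) -> (3,1)

Answer: ---------
---------
---------
---------
---------
---------
---------
*********
---*-----
---*-----
---------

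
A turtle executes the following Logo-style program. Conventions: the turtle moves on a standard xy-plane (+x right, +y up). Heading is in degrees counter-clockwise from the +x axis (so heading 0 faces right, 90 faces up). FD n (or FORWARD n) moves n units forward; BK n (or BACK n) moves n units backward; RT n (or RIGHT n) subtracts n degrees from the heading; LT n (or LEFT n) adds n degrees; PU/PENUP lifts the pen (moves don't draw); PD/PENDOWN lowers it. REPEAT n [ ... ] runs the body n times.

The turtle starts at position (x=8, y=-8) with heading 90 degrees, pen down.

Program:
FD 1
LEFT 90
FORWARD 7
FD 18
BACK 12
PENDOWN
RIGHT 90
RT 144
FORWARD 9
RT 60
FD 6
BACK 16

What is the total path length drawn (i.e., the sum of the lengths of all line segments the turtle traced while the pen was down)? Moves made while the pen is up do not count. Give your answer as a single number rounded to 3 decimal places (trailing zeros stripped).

Executing turtle program step by step:
Start: pos=(8,-8), heading=90, pen down
FD 1: (8,-8) -> (8,-7) [heading=90, draw]
LT 90: heading 90 -> 180
FD 7: (8,-7) -> (1,-7) [heading=180, draw]
FD 18: (1,-7) -> (-17,-7) [heading=180, draw]
BK 12: (-17,-7) -> (-5,-7) [heading=180, draw]
PD: pen down
RT 90: heading 180 -> 90
RT 144: heading 90 -> 306
FD 9: (-5,-7) -> (0.29,-14.281) [heading=306, draw]
RT 60: heading 306 -> 246
FD 6: (0.29,-14.281) -> (-2.15,-19.762) [heading=246, draw]
BK 16: (-2.15,-19.762) -> (4.357,-5.146) [heading=246, draw]
Final: pos=(4.357,-5.146), heading=246, 7 segment(s) drawn

Segment lengths:
  seg 1: (8,-8) -> (8,-7), length = 1
  seg 2: (8,-7) -> (1,-7), length = 7
  seg 3: (1,-7) -> (-17,-7), length = 18
  seg 4: (-17,-7) -> (-5,-7), length = 12
  seg 5: (-5,-7) -> (0.29,-14.281), length = 9
  seg 6: (0.29,-14.281) -> (-2.15,-19.762), length = 6
  seg 7: (-2.15,-19.762) -> (4.357,-5.146), length = 16
Total = 69

Answer: 69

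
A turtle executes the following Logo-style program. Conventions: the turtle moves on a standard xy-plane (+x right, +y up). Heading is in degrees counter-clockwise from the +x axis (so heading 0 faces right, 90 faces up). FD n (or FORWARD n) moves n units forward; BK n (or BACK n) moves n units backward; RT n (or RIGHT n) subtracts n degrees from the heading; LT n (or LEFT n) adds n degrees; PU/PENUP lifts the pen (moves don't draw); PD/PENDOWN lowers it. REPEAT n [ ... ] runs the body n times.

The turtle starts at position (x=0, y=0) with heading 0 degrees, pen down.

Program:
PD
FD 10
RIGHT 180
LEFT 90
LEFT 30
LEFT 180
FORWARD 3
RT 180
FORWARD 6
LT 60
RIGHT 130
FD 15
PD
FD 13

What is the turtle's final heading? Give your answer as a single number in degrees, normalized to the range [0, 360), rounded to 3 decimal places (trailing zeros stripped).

Answer: 230

Derivation:
Executing turtle program step by step:
Start: pos=(0,0), heading=0, pen down
PD: pen down
FD 10: (0,0) -> (10,0) [heading=0, draw]
RT 180: heading 0 -> 180
LT 90: heading 180 -> 270
LT 30: heading 270 -> 300
LT 180: heading 300 -> 120
FD 3: (10,0) -> (8.5,2.598) [heading=120, draw]
RT 180: heading 120 -> 300
FD 6: (8.5,2.598) -> (11.5,-2.598) [heading=300, draw]
LT 60: heading 300 -> 0
RT 130: heading 0 -> 230
FD 15: (11.5,-2.598) -> (1.858,-14.089) [heading=230, draw]
PD: pen down
FD 13: (1.858,-14.089) -> (-6.498,-24.047) [heading=230, draw]
Final: pos=(-6.498,-24.047), heading=230, 5 segment(s) drawn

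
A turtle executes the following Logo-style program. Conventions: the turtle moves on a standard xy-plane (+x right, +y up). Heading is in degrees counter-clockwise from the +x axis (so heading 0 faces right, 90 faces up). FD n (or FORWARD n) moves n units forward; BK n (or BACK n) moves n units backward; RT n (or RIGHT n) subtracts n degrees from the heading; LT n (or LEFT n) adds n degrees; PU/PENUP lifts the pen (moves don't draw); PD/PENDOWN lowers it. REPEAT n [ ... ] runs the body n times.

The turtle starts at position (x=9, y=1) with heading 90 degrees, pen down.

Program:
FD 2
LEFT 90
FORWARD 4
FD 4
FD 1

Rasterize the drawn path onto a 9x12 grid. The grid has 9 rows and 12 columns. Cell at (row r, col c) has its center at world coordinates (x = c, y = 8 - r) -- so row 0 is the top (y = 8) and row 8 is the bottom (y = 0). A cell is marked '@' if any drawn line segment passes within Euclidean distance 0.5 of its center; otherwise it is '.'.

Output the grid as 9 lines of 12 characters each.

Answer: ............
............
............
............
............
@@@@@@@@@@..
.........@..
.........@..
............

Derivation:
Segment 0: (9,1) -> (9,3)
Segment 1: (9,3) -> (5,3)
Segment 2: (5,3) -> (1,3)
Segment 3: (1,3) -> (0,3)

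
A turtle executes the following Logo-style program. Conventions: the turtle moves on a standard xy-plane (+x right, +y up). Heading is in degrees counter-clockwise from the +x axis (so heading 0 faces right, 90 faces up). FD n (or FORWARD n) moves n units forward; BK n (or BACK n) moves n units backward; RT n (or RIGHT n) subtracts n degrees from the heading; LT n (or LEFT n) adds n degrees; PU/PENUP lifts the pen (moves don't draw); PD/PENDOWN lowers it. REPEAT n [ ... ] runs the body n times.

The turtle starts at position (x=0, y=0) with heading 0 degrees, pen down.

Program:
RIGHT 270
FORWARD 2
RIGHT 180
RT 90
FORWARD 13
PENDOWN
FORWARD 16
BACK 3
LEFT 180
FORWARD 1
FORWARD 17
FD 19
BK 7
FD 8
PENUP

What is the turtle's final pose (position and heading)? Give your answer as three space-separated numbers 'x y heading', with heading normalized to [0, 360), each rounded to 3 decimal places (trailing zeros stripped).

Executing turtle program step by step:
Start: pos=(0,0), heading=0, pen down
RT 270: heading 0 -> 90
FD 2: (0,0) -> (0,2) [heading=90, draw]
RT 180: heading 90 -> 270
RT 90: heading 270 -> 180
FD 13: (0,2) -> (-13,2) [heading=180, draw]
PD: pen down
FD 16: (-13,2) -> (-29,2) [heading=180, draw]
BK 3: (-29,2) -> (-26,2) [heading=180, draw]
LT 180: heading 180 -> 0
FD 1: (-26,2) -> (-25,2) [heading=0, draw]
FD 17: (-25,2) -> (-8,2) [heading=0, draw]
FD 19: (-8,2) -> (11,2) [heading=0, draw]
BK 7: (11,2) -> (4,2) [heading=0, draw]
FD 8: (4,2) -> (12,2) [heading=0, draw]
PU: pen up
Final: pos=(12,2), heading=0, 9 segment(s) drawn

Answer: 12 2 0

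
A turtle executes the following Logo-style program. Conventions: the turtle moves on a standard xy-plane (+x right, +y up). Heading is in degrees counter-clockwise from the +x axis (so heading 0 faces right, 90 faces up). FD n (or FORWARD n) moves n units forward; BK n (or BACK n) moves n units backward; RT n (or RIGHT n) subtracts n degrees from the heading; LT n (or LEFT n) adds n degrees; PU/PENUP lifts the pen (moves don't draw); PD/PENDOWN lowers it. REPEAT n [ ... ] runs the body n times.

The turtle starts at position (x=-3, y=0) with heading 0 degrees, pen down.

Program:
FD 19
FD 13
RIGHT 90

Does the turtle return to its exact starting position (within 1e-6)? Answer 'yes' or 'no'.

Answer: no

Derivation:
Executing turtle program step by step:
Start: pos=(-3,0), heading=0, pen down
FD 19: (-3,0) -> (16,0) [heading=0, draw]
FD 13: (16,0) -> (29,0) [heading=0, draw]
RT 90: heading 0 -> 270
Final: pos=(29,0), heading=270, 2 segment(s) drawn

Start position: (-3, 0)
Final position: (29, 0)
Distance = 32; >= 1e-6 -> NOT closed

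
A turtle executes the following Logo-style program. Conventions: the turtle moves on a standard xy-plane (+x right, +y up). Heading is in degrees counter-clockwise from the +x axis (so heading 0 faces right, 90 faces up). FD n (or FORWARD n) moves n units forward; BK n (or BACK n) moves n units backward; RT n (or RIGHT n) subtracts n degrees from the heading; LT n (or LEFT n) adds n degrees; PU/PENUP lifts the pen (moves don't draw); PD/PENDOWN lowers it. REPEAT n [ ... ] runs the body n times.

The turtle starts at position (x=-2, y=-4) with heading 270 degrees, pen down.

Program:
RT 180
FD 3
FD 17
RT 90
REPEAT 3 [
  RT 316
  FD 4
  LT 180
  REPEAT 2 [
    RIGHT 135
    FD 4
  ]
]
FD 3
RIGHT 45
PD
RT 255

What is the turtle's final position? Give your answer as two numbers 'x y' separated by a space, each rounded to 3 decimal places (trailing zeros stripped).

Answer: 11.978 10.626

Derivation:
Executing turtle program step by step:
Start: pos=(-2,-4), heading=270, pen down
RT 180: heading 270 -> 90
FD 3: (-2,-4) -> (-2,-1) [heading=90, draw]
FD 17: (-2,-1) -> (-2,16) [heading=90, draw]
RT 90: heading 90 -> 0
REPEAT 3 [
  -- iteration 1/3 --
  RT 316: heading 0 -> 44
  FD 4: (-2,16) -> (0.877,18.779) [heading=44, draw]
  LT 180: heading 44 -> 224
  REPEAT 2 [
    -- iteration 1/2 --
    RT 135: heading 224 -> 89
    FD 4: (0.877,18.779) -> (0.947,22.778) [heading=89, draw]
    -- iteration 2/2 --
    RT 135: heading 89 -> 314
    FD 4: (0.947,22.778) -> (3.726,19.901) [heading=314, draw]
  ]
  -- iteration 2/3 --
  RT 316: heading 314 -> 358
  FD 4: (3.726,19.901) -> (7.723,19.761) [heading=358, draw]
  LT 180: heading 358 -> 178
  REPEAT 2 [
    -- iteration 1/2 --
    RT 135: heading 178 -> 43
    FD 4: (7.723,19.761) -> (10.649,22.489) [heading=43, draw]
    -- iteration 2/2 --
    RT 135: heading 43 -> 268
    FD 4: (10.649,22.489) -> (10.509,18.491) [heading=268, draw]
  ]
  -- iteration 3/3 --
  RT 316: heading 268 -> 312
  FD 4: (10.509,18.491) -> (13.186,15.519) [heading=312, draw]
  LT 180: heading 312 -> 132
  REPEAT 2 [
    -- iteration 1/2 --
    RT 135: heading 132 -> 357
    FD 4: (13.186,15.519) -> (17.18,15.31) [heading=357, draw]
    -- iteration 2/2 --
    RT 135: heading 357 -> 222
    FD 4: (17.18,15.31) -> (14.208,12.633) [heading=222, draw]
  ]
]
FD 3: (14.208,12.633) -> (11.978,10.626) [heading=222, draw]
RT 45: heading 222 -> 177
PD: pen down
RT 255: heading 177 -> 282
Final: pos=(11.978,10.626), heading=282, 12 segment(s) drawn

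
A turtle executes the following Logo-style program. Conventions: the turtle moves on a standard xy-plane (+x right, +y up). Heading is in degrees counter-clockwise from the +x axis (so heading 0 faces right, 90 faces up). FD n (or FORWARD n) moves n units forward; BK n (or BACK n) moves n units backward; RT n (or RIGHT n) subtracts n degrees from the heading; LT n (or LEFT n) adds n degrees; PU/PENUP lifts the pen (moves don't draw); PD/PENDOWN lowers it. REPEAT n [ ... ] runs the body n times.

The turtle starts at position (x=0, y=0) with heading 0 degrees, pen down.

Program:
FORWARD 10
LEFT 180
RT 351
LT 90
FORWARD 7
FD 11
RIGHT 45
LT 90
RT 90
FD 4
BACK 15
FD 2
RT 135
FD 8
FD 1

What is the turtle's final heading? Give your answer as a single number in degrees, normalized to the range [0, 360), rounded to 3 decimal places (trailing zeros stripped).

Executing turtle program step by step:
Start: pos=(0,0), heading=0, pen down
FD 10: (0,0) -> (10,0) [heading=0, draw]
LT 180: heading 0 -> 180
RT 351: heading 180 -> 189
LT 90: heading 189 -> 279
FD 7: (10,0) -> (11.095,-6.914) [heading=279, draw]
FD 11: (11.095,-6.914) -> (12.816,-17.778) [heading=279, draw]
RT 45: heading 279 -> 234
LT 90: heading 234 -> 324
RT 90: heading 324 -> 234
FD 4: (12.816,-17.778) -> (10.465,-21.014) [heading=234, draw]
BK 15: (10.465,-21.014) -> (19.281,-8.879) [heading=234, draw]
FD 2: (19.281,-8.879) -> (18.106,-10.497) [heading=234, draw]
RT 135: heading 234 -> 99
FD 8: (18.106,-10.497) -> (16.854,-2.596) [heading=99, draw]
FD 1: (16.854,-2.596) -> (16.698,-1.608) [heading=99, draw]
Final: pos=(16.698,-1.608), heading=99, 8 segment(s) drawn

Answer: 99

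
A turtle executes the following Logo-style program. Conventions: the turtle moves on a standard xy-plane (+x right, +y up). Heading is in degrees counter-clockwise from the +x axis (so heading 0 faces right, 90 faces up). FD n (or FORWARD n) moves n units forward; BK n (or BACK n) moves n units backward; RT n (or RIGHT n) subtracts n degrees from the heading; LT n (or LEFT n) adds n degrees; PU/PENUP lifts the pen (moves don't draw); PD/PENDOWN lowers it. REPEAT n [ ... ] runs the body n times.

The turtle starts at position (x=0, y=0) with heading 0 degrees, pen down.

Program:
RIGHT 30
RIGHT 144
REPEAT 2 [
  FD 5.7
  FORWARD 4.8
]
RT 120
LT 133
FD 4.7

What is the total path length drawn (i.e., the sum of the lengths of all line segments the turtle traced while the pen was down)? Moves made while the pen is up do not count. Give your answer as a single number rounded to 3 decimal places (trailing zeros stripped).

Answer: 25.7

Derivation:
Executing turtle program step by step:
Start: pos=(0,0), heading=0, pen down
RT 30: heading 0 -> 330
RT 144: heading 330 -> 186
REPEAT 2 [
  -- iteration 1/2 --
  FD 5.7: (0,0) -> (-5.669,-0.596) [heading=186, draw]
  FD 4.8: (-5.669,-0.596) -> (-10.442,-1.098) [heading=186, draw]
  -- iteration 2/2 --
  FD 5.7: (-10.442,-1.098) -> (-16.111,-1.693) [heading=186, draw]
  FD 4.8: (-16.111,-1.693) -> (-20.885,-2.195) [heading=186, draw]
]
RT 120: heading 186 -> 66
LT 133: heading 66 -> 199
FD 4.7: (-20.885,-2.195) -> (-25.329,-3.725) [heading=199, draw]
Final: pos=(-25.329,-3.725), heading=199, 5 segment(s) drawn

Segment lengths:
  seg 1: (0,0) -> (-5.669,-0.596), length = 5.7
  seg 2: (-5.669,-0.596) -> (-10.442,-1.098), length = 4.8
  seg 3: (-10.442,-1.098) -> (-16.111,-1.693), length = 5.7
  seg 4: (-16.111,-1.693) -> (-20.885,-2.195), length = 4.8
  seg 5: (-20.885,-2.195) -> (-25.329,-3.725), length = 4.7
Total = 25.7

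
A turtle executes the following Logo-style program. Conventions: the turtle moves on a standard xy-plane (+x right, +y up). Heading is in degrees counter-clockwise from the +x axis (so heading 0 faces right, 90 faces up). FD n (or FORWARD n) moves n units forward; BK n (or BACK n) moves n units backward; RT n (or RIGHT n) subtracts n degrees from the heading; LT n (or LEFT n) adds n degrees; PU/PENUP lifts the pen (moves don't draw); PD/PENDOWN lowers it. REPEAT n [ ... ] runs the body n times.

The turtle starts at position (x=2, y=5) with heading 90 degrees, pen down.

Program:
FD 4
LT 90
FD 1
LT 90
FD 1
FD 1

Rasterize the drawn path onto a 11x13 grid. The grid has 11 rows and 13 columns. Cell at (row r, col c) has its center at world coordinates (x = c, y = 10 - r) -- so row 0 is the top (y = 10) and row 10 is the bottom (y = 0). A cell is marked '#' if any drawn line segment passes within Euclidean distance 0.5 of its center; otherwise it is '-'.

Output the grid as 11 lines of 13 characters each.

Answer: -------------
-##----------
-##----------
-##----------
--#----------
--#----------
-------------
-------------
-------------
-------------
-------------

Derivation:
Segment 0: (2,5) -> (2,9)
Segment 1: (2,9) -> (1,9)
Segment 2: (1,9) -> (1,8)
Segment 3: (1,8) -> (1,7)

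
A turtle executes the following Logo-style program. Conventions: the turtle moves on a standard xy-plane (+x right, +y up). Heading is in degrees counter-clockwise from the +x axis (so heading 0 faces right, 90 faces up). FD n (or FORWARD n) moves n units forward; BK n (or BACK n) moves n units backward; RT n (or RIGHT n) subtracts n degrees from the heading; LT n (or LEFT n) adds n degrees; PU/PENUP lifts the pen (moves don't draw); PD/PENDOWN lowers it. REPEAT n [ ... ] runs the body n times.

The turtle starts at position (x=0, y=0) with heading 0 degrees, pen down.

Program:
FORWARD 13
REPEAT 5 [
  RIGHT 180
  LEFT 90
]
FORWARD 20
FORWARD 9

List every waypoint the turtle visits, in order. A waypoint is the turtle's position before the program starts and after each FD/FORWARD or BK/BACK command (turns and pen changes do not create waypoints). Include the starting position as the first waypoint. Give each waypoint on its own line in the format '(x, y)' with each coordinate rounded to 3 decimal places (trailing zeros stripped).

Executing turtle program step by step:
Start: pos=(0,0), heading=0, pen down
FD 13: (0,0) -> (13,0) [heading=0, draw]
REPEAT 5 [
  -- iteration 1/5 --
  RT 180: heading 0 -> 180
  LT 90: heading 180 -> 270
  -- iteration 2/5 --
  RT 180: heading 270 -> 90
  LT 90: heading 90 -> 180
  -- iteration 3/5 --
  RT 180: heading 180 -> 0
  LT 90: heading 0 -> 90
  -- iteration 4/5 --
  RT 180: heading 90 -> 270
  LT 90: heading 270 -> 0
  -- iteration 5/5 --
  RT 180: heading 0 -> 180
  LT 90: heading 180 -> 270
]
FD 20: (13,0) -> (13,-20) [heading=270, draw]
FD 9: (13,-20) -> (13,-29) [heading=270, draw]
Final: pos=(13,-29), heading=270, 3 segment(s) drawn
Waypoints (4 total):
(0, 0)
(13, 0)
(13, -20)
(13, -29)

Answer: (0, 0)
(13, 0)
(13, -20)
(13, -29)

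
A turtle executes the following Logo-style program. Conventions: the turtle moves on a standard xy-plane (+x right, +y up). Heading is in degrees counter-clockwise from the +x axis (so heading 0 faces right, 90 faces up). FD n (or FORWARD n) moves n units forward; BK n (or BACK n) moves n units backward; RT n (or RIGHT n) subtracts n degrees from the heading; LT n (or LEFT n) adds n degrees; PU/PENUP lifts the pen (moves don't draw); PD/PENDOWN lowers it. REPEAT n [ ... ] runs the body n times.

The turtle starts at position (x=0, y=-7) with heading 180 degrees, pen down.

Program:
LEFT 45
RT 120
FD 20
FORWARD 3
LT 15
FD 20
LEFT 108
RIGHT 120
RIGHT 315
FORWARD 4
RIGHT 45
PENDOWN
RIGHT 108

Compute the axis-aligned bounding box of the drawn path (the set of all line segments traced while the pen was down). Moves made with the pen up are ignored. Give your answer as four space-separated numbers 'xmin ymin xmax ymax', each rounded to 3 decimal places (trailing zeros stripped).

Executing turtle program step by step:
Start: pos=(0,-7), heading=180, pen down
LT 45: heading 180 -> 225
RT 120: heading 225 -> 105
FD 20: (0,-7) -> (-5.176,12.319) [heading=105, draw]
FD 3: (-5.176,12.319) -> (-5.953,15.216) [heading=105, draw]
LT 15: heading 105 -> 120
FD 20: (-5.953,15.216) -> (-15.953,32.537) [heading=120, draw]
LT 108: heading 120 -> 228
RT 120: heading 228 -> 108
RT 315: heading 108 -> 153
FD 4: (-15.953,32.537) -> (-19.517,34.353) [heading=153, draw]
RT 45: heading 153 -> 108
PD: pen down
RT 108: heading 108 -> 0
Final: pos=(-19.517,34.353), heading=0, 4 segment(s) drawn

Segment endpoints: x in {-19.517, -15.953, -5.953, -5.176, 0}, y in {-7, 12.319, 15.216, 32.537, 34.353}
xmin=-19.517, ymin=-7, xmax=0, ymax=34.353

Answer: -19.517 -7 0 34.353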